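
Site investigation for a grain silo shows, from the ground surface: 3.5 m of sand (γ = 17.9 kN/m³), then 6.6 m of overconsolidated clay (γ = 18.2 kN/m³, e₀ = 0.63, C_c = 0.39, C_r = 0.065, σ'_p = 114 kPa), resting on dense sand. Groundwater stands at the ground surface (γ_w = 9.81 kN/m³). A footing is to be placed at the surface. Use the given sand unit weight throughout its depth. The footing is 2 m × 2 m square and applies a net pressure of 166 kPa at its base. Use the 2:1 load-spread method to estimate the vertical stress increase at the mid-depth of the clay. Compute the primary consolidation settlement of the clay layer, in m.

Mid-depth of clay below the ground surface: z = 3.5 + 6.6/2 = 6.8 m.
Total vertical stress at mid-clay: σ_v = 17.9×3.5 + 18.2×3.3 = 122.71 kPa.
Pore pressure: u = 9.81×(6.8 − 0) = 66.708 kPa.
Initial effective stress: σ'_0 = σ_v − u = 122.71 − 66.708 = 56.002 kPa.
Stress increase at mid-clay by the 2:1 spreading method:
Δσ = qBL/((B+z)(L+z)) = 166×2×2/((2+6.8)(2+6.8)) = 8.5744 kPa
Final effective stress: σ'_f = 56.002 + 8.5744 = 64.576 kPa.
σ'_f = 64.576 ≤ σ'_p = 114 kPa, so the clay remains overconsolidated and only the recompression index applies:
S_c = C_r·H/(1+e₀)·log₁₀(σ'_f/σ'_0) = 0.065×6.6/1.63×log₁₀(64.576/56.002)
    = 0.26319 × 0.061868 = 0.01628 m

S_c ≈ 0.0163 m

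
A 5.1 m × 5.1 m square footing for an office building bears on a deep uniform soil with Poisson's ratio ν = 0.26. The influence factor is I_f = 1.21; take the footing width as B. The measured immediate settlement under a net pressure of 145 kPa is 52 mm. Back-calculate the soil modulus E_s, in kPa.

S_e = q·B·(1−ν²)/E_s · I_f  ⇒  E_s = q·B·(1−ν²)·I_f / S_e.
E_s = 145 × 5.1 × 0.9324 × 1.21 / 0.052 = 16040 kPa

E_s ≈ 16000 kPa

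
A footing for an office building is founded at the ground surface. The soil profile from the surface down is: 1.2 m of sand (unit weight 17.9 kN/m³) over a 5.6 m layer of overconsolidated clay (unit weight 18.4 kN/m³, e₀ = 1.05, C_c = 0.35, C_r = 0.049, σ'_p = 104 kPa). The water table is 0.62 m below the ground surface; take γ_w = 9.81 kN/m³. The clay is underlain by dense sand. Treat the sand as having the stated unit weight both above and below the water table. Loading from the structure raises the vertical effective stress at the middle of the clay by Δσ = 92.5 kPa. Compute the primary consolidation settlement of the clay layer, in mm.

Mid-depth of clay below the ground surface: z = 1.2 + 5.6/2 = 4 m.
Total vertical stress at mid-clay: σ_v = 17.9×1.2 + 18.4×2.8 = 73 kPa.
Pore pressure: u = 9.81×(4 − 0.62) = 33.158 kPa.
Initial effective stress: σ'_0 = σ_v − u = 73 − 33.158 = 39.842 kPa.
Final effective stress: σ'_f = 39.842 + 92.5 = 132.34 kPa.
σ'_f = 132.34 > σ'_p = 104 kPa, so the stress path crosses the preconsolidation pressure — recompression up to σ'_p, then virgin compression beyond:
S_c = H/(1+e₀)·[C_r·log₁₀(σ'_p/σ'_0) + C_c·log₁₀(σ'_f/σ'_p)]
    = 5.6/2.05 × [0.049×log₁₀(104/39.842) + 0.35×log₁₀(132.34/104)]
    = 2.7317 × [0.020418 + 0.03663] = 0.1558 m

S_c ≈ 156 mm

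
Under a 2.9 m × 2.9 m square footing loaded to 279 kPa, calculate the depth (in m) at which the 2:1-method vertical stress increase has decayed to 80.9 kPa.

2:1 spreading — at depth z the loaded area has grown by z in each plan dimension:
qB²/(B+z)² = Δσ_z ⇒ z = B(√(q/Δσ_z) − 1) = 2.9×(√(279/80.9) − 1) = 2.485 m

z ≈ 2.49 m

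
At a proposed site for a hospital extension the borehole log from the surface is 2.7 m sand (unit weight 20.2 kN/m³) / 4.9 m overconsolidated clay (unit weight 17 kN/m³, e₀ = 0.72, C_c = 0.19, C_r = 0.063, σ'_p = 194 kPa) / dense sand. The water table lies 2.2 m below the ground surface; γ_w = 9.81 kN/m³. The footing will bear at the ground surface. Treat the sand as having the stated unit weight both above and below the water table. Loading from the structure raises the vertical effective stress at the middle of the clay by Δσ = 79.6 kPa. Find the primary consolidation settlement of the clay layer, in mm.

S_c ≈ 60.9 mm

Mid-depth of clay below the ground surface: z = 2.7 + 4.9/2 = 5.15 m.
Total vertical stress at mid-clay: σ_v = 20.2×2.7 + 17×2.45 = 96.19 kPa.
Pore pressure: u = 9.81×(5.15 − 2.2) = 28.94 kPa.
Initial effective stress: σ'_0 = σ_v − u = 96.19 − 28.94 = 67.25 kPa.
Final effective stress: σ'_f = 67.25 + 79.6 = 146.85 kPa.
σ'_f = 146.85 ≤ σ'_p = 194 kPa, so the clay remains overconsolidated and only the recompression index applies:
S_c = C_r·H/(1+e₀)·log₁₀(σ'_f/σ'_0) = 0.063×4.9/1.72×log₁₀(146.85/67.25)
    = 0.17947 × 0.33918 = 0.06087 m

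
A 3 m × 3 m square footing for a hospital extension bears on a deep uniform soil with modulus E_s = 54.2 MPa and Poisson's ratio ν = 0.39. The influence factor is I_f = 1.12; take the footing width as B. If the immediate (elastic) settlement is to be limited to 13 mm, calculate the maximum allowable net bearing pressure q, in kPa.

q ≈ 247 kPa

E_s = 54.2 MPa = 54200 kPa.
S_e = q·B·(1−ν²)/E_s · I_f  ⇒  q = S_e·E_s / (B·(1−ν²)·I_f).
q = 0.013 × 54200 / (3 × 0.8479 × 1.12) = 247.3 kPa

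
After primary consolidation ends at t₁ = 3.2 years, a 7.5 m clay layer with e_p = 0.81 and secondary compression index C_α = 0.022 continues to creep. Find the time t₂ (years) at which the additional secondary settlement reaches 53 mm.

S_s = C_α·H/(1+e_p)·log₁₀(t₂/t₁) ⇒ log₁₀(t₂/t₁) = S_s·(1+e_p)/(C_α·H).
log₁₀(t₂/t₁) = 0.053 × (1+0.81) / (0.022×7.5) = 0.5814
t₂ = t₁ × 10^0.5814 = 3.2 × 3.814 = 12.21 years

t₂ ≈ 12.2 years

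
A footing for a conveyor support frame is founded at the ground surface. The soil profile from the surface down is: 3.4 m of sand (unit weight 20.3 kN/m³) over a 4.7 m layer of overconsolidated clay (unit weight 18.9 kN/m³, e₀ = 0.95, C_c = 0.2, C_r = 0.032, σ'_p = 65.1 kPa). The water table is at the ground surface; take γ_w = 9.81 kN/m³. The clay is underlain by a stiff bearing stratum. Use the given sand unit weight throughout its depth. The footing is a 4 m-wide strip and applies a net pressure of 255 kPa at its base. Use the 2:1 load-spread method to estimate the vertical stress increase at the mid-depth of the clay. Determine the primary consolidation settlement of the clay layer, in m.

Mid-depth of clay below the ground surface: z = 3.4 + 4.7/2 = 5.75 m.
Total vertical stress at mid-clay: σ_v = 20.3×3.4 + 18.9×2.35 = 113.44 kPa.
Pore pressure: u = 9.81×(5.75 − 0) = 56.408 kPa.
Initial effective stress: σ'_0 = σ_v − u = 113.44 − 56.408 = 57.032 kPa.
Stress increase at mid-clay by the 2:1 spreading method:
Δσ = qB/(B+z) = 255×4/(4+5.75) = 104.62 kPa
Final effective stress: σ'_f = 57.032 + 104.62 = 161.65 kPa.
σ'_f = 161.65 > σ'_p = 65.1 kPa, so the stress path crosses the preconsolidation pressure — recompression up to σ'_p, then virgin compression beyond:
S_c = H/(1+e₀)·[C_r·log₁₀(σ'_p/σ'_0) + C_c·log₁₀(σ'_f/σ'_p)]
    = 4.7/1.95 × [0.032×log₁₀(65.1/57.032) + 0.2×log₁₀(161.65/65.1)]
    = 2.4103 × [0.0018388 + 0.078999] = 0.1948 m

S_c ≈ 0.195 m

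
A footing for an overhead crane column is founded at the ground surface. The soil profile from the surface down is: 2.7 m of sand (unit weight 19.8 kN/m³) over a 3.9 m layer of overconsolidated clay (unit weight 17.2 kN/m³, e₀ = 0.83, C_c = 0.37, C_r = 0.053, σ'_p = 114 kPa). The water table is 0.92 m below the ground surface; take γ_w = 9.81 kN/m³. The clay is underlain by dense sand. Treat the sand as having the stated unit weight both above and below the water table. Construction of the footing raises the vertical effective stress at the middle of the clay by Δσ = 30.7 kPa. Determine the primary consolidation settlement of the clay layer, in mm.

Mid-depth of clay below the ground surface: z = 2.7 + 3.9/2 = 4.65 m.
Total vertical stress at mid-clay: σ_v = 19.8×2.7 + 17.2×1.95 = 87 kPa.
Pore pressure: u = 9.81×(4.65 − 0.92) = 36.591 kPa.
Initial effective stress: σ'_0 = σ_v − u = 87 − 36.591 = 50.409 kPa.
Final effective stress: σ'_f = 50.409 + 30.7 = 81.109 kPa.
σ'_f = 81.109 ≤ σ'_p = 114 kPa, so the clay remains overconsolidated and only the recompression index applies:
S_c = C_r·H/(1+e₀)·log₁₀(σ'_f/σ'_0) = 0.053×3.9/1.83×log₁₀(81.109/50.409)
    = 0.11295 × 0.20656 = 0.02333 m

S_c ≈ 23.3 mm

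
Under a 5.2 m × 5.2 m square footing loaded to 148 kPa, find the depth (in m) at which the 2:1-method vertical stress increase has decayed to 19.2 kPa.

2:1 spreading — at depth z the loaded area has grown by z in each plan dimension:
qB²/(B+z)² = Δσ_z ⇒ z = B(√(q/Δσ_z) − 1) = 5.2×(√(148/19.2) − 1) = 9.237 m

z ≈ 9.24 m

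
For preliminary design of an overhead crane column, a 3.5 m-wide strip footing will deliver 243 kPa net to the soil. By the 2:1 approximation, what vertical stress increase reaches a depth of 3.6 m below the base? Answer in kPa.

By the 2:1 method the load spreads at 1 horizontal : 2 vertical, so at depth z the loaded area has grown by z in each plan dimension:
Δσ = qB/(B+z) = 243×3.5/(3.5+3.6) = 119.79 kPa

Δσ_z ≈ 120 kPa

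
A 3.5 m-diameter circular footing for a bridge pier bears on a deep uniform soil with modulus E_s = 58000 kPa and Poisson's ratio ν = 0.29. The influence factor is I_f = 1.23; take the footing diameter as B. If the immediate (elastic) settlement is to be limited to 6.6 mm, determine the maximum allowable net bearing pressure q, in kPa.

S_e = q·B·(1−ν²)/E_s · I_f  ⇒  q = S_e·E_s / (B·(1−ν²)·I_f).
q = 0.0066 × 58000 / (3.5 × 0.9159 × 1.23) = 97.08 kPa

q ≈ 97.1 kPa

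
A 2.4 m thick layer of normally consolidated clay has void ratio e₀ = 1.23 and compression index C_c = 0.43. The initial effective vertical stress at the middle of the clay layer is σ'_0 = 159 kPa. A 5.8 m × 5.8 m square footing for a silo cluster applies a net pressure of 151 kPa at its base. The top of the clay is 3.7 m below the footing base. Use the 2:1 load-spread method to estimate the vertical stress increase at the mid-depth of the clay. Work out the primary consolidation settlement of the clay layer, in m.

S_c ≈ 0.0495 m

Mid-depth of clay below the footing base: z = 3.7 + 2.4/2 = 4.9 m.
Stress increase at mid-clay by the 2:1 spreading method:
Δσ = qBL/((B+z)(L+z)) = 151×5.8×5.8/((5.8+4.9)(5.8+4.9)) = 44.368 kPa
Final effective stress: σ'_f = σ'_0 + Δσ = 159 + 44.368 = 203.37 kPa.
Normally consolidated clay, so the full stress increment lies on the virgin compression line:
S_c = C_c·H/(1+e₀)·log₁₀(σ'_f/σ'_0) = 0.43×2.4/(1+1.23)×log₁₀(203.37/159)
    = 0.46278 × 0.10689 = 0.04947 m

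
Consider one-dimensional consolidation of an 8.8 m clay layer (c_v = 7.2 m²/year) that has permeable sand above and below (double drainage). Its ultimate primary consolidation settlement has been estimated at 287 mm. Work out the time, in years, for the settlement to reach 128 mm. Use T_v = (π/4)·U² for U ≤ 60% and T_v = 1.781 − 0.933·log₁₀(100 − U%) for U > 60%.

Drainage path length: H_d = H/2 = 4.4 m (double drainage).
U = S(t)/S_ult = 128/287 = 0.446.
U ≤ 60%: T_v = (π/4)·U² = (π/4)×0.44599² = 0.15622.
t = T_v·H_d²/c_v = 0.15622×4.4²/7.2 = 0.4201 years.

t ≈ 0.42 years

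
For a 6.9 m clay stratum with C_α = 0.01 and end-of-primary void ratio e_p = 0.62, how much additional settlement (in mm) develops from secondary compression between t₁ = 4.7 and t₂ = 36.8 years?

Secondary compression: S_s = C_α·H/(1+e_p)·log₁₀(t₂/t₁)
S_s = 0.01×6.9/(1+0.62)×log₁₀(36.8/4.7)
    = 0.04259 × 0.8937 = 0.03807 m

S_s ≈ 38.1 mm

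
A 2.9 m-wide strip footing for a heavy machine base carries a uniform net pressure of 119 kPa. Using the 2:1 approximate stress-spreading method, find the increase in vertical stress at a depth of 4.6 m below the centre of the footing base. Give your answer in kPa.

Δσ_z ≈ 46 kPa

By the 2:1 method the load spreads at 1 horizontal : 2 vertical, so at depth z the loaded area has grown by z in each plan dimension:
Δσ = qB/(B+z) = 119×2.9/(2.9+4.6) = 46.013 kPa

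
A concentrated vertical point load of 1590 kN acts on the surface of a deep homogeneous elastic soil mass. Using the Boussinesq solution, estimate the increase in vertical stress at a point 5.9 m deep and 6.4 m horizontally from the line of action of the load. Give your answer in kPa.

Δσ_z ≈ 3.12 kPa

Boussinesq vertical stress below a point load on an elastic half-space:
Δσ_z = 3P/(2πz²) · [1 + (r/z)²]^(−5/2)
r/z = 6.4/5.9 = 1.0847; [1+(r/z)²]^(−5/2) = 0.14306.
Δσ_z = 3×1590/(2π×5.9²) × 0.14306 = 21.809 × 0.14306 = 3.12 kPa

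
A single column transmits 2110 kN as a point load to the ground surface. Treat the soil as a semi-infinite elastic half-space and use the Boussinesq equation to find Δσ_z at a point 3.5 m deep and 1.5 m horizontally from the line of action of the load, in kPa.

Boussinesq vertical stress below a point load on an elastic half-space:
Δσ_z = 3P/(2πz²) · [1 + (r/z)²]^(−5/2)
r/z = 1.5/3.5 = 0.42857; [1+(r/z)²]^(−5/2) = 0.65602.
Δσ_z = 3×2110/(2π×3.5²) × 0.65602 = 82.241 × 0.65602 = 53.95 kPa

Δσ_z ≈ 54 kPa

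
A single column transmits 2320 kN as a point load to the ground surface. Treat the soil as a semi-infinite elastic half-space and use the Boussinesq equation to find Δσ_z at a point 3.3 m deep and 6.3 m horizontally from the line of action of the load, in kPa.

Boussinesq vertical stress below a point load on an elastic half-space:
Δσ_z = 3P/(2πz²) · [1 + (r/z)²]^(−5/2)
r/z = 6.3/3.3 = 1.9091; [1+(r/z)²]^(−5/2) = 0.021509.
Δσ_z = 3×2320/(2π×3.3²) × 0.021509 = 101.72 × 0.021509 = 2.188 kPa

Δσ_z ≈ 2.19 kPa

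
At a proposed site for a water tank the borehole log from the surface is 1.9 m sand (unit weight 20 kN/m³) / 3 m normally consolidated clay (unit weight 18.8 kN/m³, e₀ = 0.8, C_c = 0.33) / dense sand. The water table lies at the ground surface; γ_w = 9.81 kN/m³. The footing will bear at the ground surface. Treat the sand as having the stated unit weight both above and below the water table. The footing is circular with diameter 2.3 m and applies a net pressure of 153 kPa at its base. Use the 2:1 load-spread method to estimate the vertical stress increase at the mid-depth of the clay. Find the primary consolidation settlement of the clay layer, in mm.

S_c ≈ 135 mm

Mid-depth of clay below the ground surface: z = 1.9 + 3/2 = 3.4 m.
Total vertical stress at mid-clay: σ_v = 20×1.9 + 18.8×1.5 = 66.2 kPa.
Pore pressure: u = 9.81×(3.4 − 0) = 33.354 kPa.
Initial effective stress: σ'_0 = σ_v − u = 66.2 − 33.354 = 32.846 kPa.
Stress increase at mid-clay by the 2:1 spreading method:
Δσ ≈ qD²/(D+z)² = 153×2.3²/(2.3+3.4)² = 24.911 kPa
Final effective stress: σ'_f = σ'_0 + Δσ = 32.846 + 24.911 = 57.757 kPa.
Normally consolidated clay, so the full stress increment lies on the virgin compression line:
S_c = C_c·H/(1+e₀)·log₁₀(σ'_f/σ'_0) = 0.33×3/(1+0.8)×log₁₀(57.757/32.846)
    = 0.55 × 0.24512 = 0.1348 m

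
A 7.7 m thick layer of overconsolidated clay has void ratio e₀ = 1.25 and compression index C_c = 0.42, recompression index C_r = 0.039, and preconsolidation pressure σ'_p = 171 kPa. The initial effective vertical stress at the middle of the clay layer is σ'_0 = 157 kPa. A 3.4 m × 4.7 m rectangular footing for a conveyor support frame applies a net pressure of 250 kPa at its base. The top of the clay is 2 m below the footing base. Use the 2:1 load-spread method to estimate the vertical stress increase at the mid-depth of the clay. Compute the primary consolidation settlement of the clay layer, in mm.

S_c ≈ 96.3 mm

Mid-depth of clay below the footing base: z = 2 + 7.7/2 = 5.85 m.
Stress increase at mid-clay by the 2:1 spreading method:
Δσ = qBL/((B+z)(L+z)) = 250×3.4×4.7/((3.4+5.85)(4.7+5.85)) = 40.938 kPa
Final effective stress: σ'_f = 157 + 40.938 = 197.94 kPa.
σ'_f = 197.94 > σ'_p = 171 kPa, so the stress path crosses the preconsolidation pressure — recompression up to σ'_p, then virgin compression beyond:
S_c = H/(1+e₀)·[C_r·log₁₀(σ'_p/σ'_0) + C_c·log₁₀(σ'_f/σ'_p)]
    = 7.7/2.25 × [0.039×log₁₀(171/157) + 0.42×log₁₀(197.94/171)]
    = 3.4222 × [0.0014468 + 0.026686] = 0.09628 m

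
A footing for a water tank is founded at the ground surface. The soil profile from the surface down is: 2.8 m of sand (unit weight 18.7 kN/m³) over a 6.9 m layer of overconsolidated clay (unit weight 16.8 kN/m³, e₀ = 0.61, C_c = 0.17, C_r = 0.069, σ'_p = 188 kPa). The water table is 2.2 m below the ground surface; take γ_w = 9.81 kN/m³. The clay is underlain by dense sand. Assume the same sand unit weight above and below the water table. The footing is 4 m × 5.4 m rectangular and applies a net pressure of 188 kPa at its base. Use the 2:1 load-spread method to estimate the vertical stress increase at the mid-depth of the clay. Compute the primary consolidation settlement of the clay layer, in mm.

Mid-depth of clay below the ground surface: z = 2.8 + 6.9/2 = 6.25 m.
Total vertical stress at mid-clay: σ_v = 18.7×2.8 + 16.8×3.45 = 110.32 kPa.
Pore pressure: u = 9.81×(6.25 − 2.2) = 39.73 kPa.
Initial effective stress: σ'_0 = σ_v − u = 110.32 − 39.73 = 70.59 kPa.
Stress increase at mid-clay by the 2:1 spreading method:
Δσ = qBL/((B+z)(L+z)) = 188×4×5.4/((4+6.25)(5.4+6.25)) = 34.006 kPa
Final effective stress: σ'_f = 70.59 + 34.006 = 104.6 kPa.
σ'_f = 104.6 ≤ σ'_p = 188 kPa, so the clay remains overconsolidated and only the recompression index applies:
S_c = C_r·H/(1+e₀)·log₁₀(σ'_f/σ'_0) = 0.069×6.9/1.61×log₁₀(104.6/70.59)
    = 0.29571 × 0.17079 = 0.0505 m

S_c ≈ 50.5 mm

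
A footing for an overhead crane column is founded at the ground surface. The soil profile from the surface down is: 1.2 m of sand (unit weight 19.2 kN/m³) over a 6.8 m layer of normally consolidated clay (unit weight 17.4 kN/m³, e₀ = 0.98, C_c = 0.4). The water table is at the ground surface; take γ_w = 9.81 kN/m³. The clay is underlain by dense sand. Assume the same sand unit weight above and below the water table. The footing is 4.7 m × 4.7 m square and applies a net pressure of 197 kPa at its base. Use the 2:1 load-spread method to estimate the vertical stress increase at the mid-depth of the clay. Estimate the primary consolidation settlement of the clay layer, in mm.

Mid-depth of clay below the ground surface: z = 1.2 + 6.8/2 = 4.6 m.
Total vertical stress at mid-clay: σ_v = 19.2×1.2 + 17.4×3.4 = 82.2 kPa.
Pore pressure: u = 9.81×(4.6 − 0) = 45.126 kPa.
Initial effective stress: σ'_0 = σ_v − u = 82.2 − 45.126 = 37.074 kPa.
Stress increase at mid-clay by the 2:1 spreading method:
Δσ = qBL/((B+z)(L+z)) = 197×4.7×4.7/((4.7+4.6)(4.7+4.6)) = 50.315 kPa
Final effective stress: σ'_f = σ'_0 + Δσ = 37.074 + 50.315 = 87.389 kPa.
Normally consolidated clay, so the full stress increment lies on the virgin compression line:
S_c = C_c·H/(1+e₀)·log₁₀(σ'_f/σ'_0) = 0.4×6.8/(1+0.98)×log₁₀(87.389/37.074)
    = 1.3737 × 0.37239 = 0.5116 m

S_c ≈ 512 mm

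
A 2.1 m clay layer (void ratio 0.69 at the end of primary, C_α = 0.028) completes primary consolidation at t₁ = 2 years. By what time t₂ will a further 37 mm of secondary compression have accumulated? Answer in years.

S_s = C_α·H/(1+e_p)·log₁₀(t₂/t₁) ⇒ log₁₀(t₂/t₁) = S_s·(1+e_p)/(C_α·H).
log₁₀(t₂/t₁) = 0.037 × (1+0.69) / (0.028×2.1) = 1.063
t₂ = t₁ × 10^1.063 = 2 × 11.57 = 23.15 years

t₂ ≈ 23.1 years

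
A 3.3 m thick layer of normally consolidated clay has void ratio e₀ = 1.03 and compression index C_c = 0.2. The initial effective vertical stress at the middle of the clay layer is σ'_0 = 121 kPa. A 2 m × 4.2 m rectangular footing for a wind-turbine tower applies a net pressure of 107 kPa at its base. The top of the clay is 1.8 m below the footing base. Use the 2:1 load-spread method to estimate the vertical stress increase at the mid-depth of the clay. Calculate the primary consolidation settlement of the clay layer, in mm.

S_c ≈ 23.2 mm

Mid-depth of clay below the footing base: z = 1.8 + 3.3/2 = 3.45 m.
Stress increase at mid-clay by the 2:1 spreading method:
Δσ = qBL/((B+z)(L+z)) = 107×2×4.2/((2+3.45)(4.2+3.45)) = 21.558 kPa
Final effective stress: σ'_f = σ'_0 + Δσ = 121 + 21.558 = 142.56 kPa.
Normally consolidated clay, so the full stress increment lies on the virgin compression line:
S_c = C_c·H/(1+e₀)·log₁₀(σ'_f/σ'_0) = 0.2×3.3/(1+1.03)×log₁₀(142.56/121)
    = 0.32512 × 0.071212 = 0.02315 m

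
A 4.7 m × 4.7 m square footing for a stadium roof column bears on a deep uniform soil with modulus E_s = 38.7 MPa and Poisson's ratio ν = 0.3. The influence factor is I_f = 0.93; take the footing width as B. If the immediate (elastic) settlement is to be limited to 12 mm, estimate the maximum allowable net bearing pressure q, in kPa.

q ≈ 117 kPa

E_s = 38.7 MPa = 38700 kPa.
S_e = q·B·(1−ν²)/E_s · I_f  ⇒  q = S_e·E_s / (B·(1−ν²)·I_f).
q = 0.012 × 38700 / (4.7 × 0.91 × 0.93) = 116.8 kPa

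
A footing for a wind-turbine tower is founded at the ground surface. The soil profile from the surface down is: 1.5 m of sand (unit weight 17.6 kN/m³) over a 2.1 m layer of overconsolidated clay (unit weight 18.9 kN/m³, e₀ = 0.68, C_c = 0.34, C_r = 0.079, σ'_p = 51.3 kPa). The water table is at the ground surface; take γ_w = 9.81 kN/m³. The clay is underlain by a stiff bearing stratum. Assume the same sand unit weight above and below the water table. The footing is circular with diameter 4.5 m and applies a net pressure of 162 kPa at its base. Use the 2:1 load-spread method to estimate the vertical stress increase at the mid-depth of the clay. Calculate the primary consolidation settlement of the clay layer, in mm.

S_c ≈ 136 mm

Mid-depth of clay below the ground surface: z = 1.5 + 2.1/2 = 2.55 m.
Total vertical stress at mid-clay: σ_v = 17.6×1.5 + 18.9×1.05 = 46.245 kPa.
Pore pressure: u = 9.81×(2.55 − 0) = 25.015 kPa.
Initial effective stress: σ'_0 = σ_v − u = 46.245 − 25.015 = 21.23 kPa.
Stress increase at mid-clay by the 2:1 spreading method:
Δσ ≈ qD²/(D+z)² = 162×4.5²/(4.5+2.55)² = 66.003 kPa
Final effective stress: σ'_f = 21.23 + 66.003 = 87.233 kPa.
σ'_f = 87.233 > σ'_p = 51.3 kPa, so the stress path crosses the preconsolidation pressure — recompression up to σ'_p, then virgin compression beyond:
S_c = H/(1+e₀)·[C_r·log₁₀(σ'_p/σ'_0) + C_c·log₁₀(σ'_f/σ'_p)]
    = 2.1/1.68 × [0.079×log₁₀(51.3/21.23) + 0.34×log₁₀(87.233/51.3)]
    = 1.25 × [0.03027 + 0.078392] = 0.1358 m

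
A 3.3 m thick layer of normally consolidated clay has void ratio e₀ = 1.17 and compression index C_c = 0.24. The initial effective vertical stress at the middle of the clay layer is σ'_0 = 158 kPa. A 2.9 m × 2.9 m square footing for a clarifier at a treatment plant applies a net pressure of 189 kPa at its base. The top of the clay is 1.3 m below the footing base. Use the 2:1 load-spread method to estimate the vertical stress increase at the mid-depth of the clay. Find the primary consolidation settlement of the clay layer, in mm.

Mid-depth of clay below the footing base: z = 1.3 + 3.3/2 = 2.95 m.
Stress increase at mid-clay by the 2:1 spreading method:
Δσ = qBL/((B+z)(L+z)) = 189×2.9×2.9/((2.9+2.95)(2.9+2.95)) = 46.446 kPa
Final effective stress: σ'_f = σ'_0 + Δσ = 158 + 46.446 = 204.45 kPa.
Normally consolidated clay, so the full stress increment lies on the virgin compression line:
S_c = C_c·H/(1+e₀)·log₁₀(σ'_f/σ'_0) = 0.24×3.3/(1+1.17)×log₁₀(204.45/158)
    = 0.36498 × 0.11193 = 0.04085 m

S_c ≈ 40.9 mm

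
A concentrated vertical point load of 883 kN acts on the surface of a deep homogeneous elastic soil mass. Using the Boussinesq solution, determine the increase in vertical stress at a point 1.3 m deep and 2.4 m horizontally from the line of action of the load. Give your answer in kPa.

Δσ_z ≈ 6.11 kPa

Boussinesq vertical stress below a point load on an elastic half-space:
Δσ_z = 3P/(2πz²) · [1 + (r/z)²]^(−5/2)
r/z = 2.4/1.3 = 1.8462; [1+(r/z)²]^(−5/2) = 0.024509.
Δσ_z = 3×883/(2π×1.3²) × 0.024509 = 249.47 × 0.024509 = 6.114 kPa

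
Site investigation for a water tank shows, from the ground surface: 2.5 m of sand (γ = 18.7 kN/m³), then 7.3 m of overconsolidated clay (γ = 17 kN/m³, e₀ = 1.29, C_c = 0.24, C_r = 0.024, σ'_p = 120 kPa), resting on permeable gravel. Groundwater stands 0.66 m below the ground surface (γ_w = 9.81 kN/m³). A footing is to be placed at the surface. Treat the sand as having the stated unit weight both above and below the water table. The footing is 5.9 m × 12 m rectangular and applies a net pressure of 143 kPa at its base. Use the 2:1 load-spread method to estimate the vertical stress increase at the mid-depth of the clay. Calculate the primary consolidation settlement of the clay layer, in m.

S_c ≈ 0.0203 m

Mid-depth of clay below the ground surface: z = 2.5 + 7.3/2 = 6.15 m.
Total vertical stress at mid-clay: σ_v = 18.7×2.5 + 17×3.65 = 108.8 kPa.
Pore pressure: u = 9.81×(6.15 − 0.66) = 53.857 kPa.
Initial effective stress: σ'_0 = σ_v − u = 108.8 − 53.857 = 54.943 kPa.
Stress increase at mid-clay by the 2:1 spreading method:
Δσ = qBL/((B+z)(L+z)) = 143×5.9×12/((5.9+6.15)(12+6.15)) = 46.292 kPa
Final effective stress: σ'_f = 54.943 + 46.292 = 101.23 kPa.
σ'_f = 101.23 ≤ σ'_p = 120 kPa, so the clay remains overconsolidated and only the recompression index applies:
S_c = C_r·H/(1+e₀)·log₁₀(σ'_f/σ'_0) = 0.024×7.3/2.29×log₁₀(101.23/54.943)
    = 0.076507 × 0.2654 = 0.02031 m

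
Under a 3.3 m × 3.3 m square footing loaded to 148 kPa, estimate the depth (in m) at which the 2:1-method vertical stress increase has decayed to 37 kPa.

z ≈ 3.3 m

2:1 spreading — at depth z the loaded area has grown by z in each plan dimension:
qB²/(B+z)² = Δσ_z ⇒ z = B(√(q/Δσ_z) − 1) = 3.3×(√(148/37) − 1) = 3.3 m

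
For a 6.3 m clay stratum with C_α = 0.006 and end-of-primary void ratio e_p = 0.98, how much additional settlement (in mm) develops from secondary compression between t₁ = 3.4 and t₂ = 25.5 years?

Secondary compression: S_s = C_α·H/(1+e_p)·log₁₀(t₂/t₁)
S_s = 0.006×6.3/(1+0.98)×log₁₀(25.5/3.4)
    = 0.01909 × 0.8751 = 0.01671 m

S_s ≈ 16.7 mm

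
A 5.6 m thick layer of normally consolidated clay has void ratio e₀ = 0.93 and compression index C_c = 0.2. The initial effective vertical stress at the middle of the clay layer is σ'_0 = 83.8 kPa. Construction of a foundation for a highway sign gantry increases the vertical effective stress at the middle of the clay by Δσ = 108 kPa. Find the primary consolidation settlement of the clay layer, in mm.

Final effective stress: σ'_f = σ'_0 + Δσ = 83.8 + 108 = 191.8 kPa.
Normally consolidated clay, so the full stress increment lies on the virgin compression line:
S_c = C_c·H/(1+e₀)·log₁₀(σ'_f/σ'_0) = 0.2×5.6/(1+0.93)×log₁₀(191.8/83.8)
    = 0.58031 × 0.3596 = 0.2087 m

S_c ≈ 209 mm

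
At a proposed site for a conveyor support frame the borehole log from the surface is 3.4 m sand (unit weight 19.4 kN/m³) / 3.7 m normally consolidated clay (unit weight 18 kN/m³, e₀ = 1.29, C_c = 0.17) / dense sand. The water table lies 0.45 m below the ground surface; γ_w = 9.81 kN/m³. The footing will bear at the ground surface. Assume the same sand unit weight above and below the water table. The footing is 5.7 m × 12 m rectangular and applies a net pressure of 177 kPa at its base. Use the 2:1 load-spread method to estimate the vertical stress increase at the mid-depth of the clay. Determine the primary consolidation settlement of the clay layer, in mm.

S_c ≈ 95.6 mm

Mid-depth of clay below the ground surface: z = 3.4 + 3.7/2 = 5.25 m.
Total vertical stress at mid-clay: σ_v = 19.4×3.4 + 18×1.85 = 99.26 kPa.
Pore pressure: u = 9.81×(5.25 − 0.45) = 47.088 kPa.
Initial effective stress: σ'_0 = σ_v − u = 99.26 − 47.088 = 52.172 kPa.
Stress increase at mid-clay by the 2:1 spreading method:
Δσ = qBL/((B+z)(L+z)) = 177×5.7×12/((5.7+5.25)(12+5.25)) = 64.095 kPa
Final effective stress: σ'_f = σ'_0 + Δσ = 52.172 + 64.095 = 116.27 kPa.
Normally consolidated clay, so the full stress increment lies on the virgin compression line:
S_c = C_c·H/(1+e₀)·log₁₀(σ'_f/σ'_0) = 0.17×3.7/(1+1.29)×log₁₀(116.27/52.172)
    = 0.27467 × 0.34803 = 0.09559 m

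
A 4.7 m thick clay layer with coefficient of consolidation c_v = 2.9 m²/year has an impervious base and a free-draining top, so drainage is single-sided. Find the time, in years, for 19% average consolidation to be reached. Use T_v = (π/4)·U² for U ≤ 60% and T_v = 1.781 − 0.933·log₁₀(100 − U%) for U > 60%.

t ≈ 0.216 years

Drainage path length: H_d = H = 4.7 m (single drainage).
U ≤ 60%: T_v = (π/4)·U² = (π/4)×0.19² = 0.028353.
t = T_v·H_d²/c_v = 0.028353×4.7²/2.9 = 0.216 years.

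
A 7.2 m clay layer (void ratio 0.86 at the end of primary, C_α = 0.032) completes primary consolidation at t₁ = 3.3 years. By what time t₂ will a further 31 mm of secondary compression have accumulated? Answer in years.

S_s = C_α·H/(1+e_p)·log₁₀(t₂/t₁) ⇒ log₁₀(t₂/t₁) = S_s·(1+e_p)/(C_α·H).
log₁₀(t₂/t₁) = 0.031 × (1+0.86) / (0.032×7.2) = 0.2503
t₂ = t₁ × 10^0.2503 = 3.3 × 1.779 = 5.872 years

t₂ ≈ 5.87 years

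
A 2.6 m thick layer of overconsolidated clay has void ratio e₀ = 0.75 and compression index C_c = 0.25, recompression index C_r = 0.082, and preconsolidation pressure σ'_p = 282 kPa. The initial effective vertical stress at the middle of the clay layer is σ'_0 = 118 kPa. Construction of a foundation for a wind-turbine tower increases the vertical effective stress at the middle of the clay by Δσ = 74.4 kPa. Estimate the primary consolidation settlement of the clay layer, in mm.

Final effective stress: σ'_f = 118 + 74.4 = 192.4 kPa.
σ'_f = 192.4 ≤ σ'_p = 282 kPa, so the clay remains overconsolidated and only the recompression index applies:
S_c = C_r·H/(1+e₀)·log₁₀(σ'_f/σ'_0) = 0.082×2.6/1.75×log₁₀(192.4/118)
    = 0.12183 × 0.21232 = 0.02587 m

S_c ≈ 25.9 mm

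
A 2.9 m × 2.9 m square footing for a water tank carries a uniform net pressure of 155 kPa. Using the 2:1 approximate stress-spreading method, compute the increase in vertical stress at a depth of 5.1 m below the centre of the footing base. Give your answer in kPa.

Δσ_z ≈ 20.4 kPa

By the 2:1 method the load spreads at 1 horizontal : 2 vertical, so at depth z the loaded area has grown by z in each plan dimension:
Δσ = qBL/((B+z)(L+z)) = 155×2.9×2.9/((2.9+5.1)(2.9+5.1)) = 20.368 kPa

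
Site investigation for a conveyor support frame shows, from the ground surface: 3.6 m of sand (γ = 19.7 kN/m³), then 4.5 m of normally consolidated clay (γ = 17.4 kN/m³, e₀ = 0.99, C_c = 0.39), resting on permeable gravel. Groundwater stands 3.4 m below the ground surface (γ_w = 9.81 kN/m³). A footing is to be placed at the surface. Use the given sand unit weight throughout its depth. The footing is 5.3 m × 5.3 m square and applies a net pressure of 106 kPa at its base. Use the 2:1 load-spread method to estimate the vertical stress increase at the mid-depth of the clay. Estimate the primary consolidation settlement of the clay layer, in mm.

Mid-depth of clay below the ground surface: z = 3.6 + 4.5/2 = 5.85 m.
Total vertical stress at mid-clay: σ_v = 19.7×3.6 + 17.4×2.25 = 110.07 kPa.
Pore pressure: u = 9.81×(5.85 − 3.4) = 24.035 kPa.
Initial effective stress: σ'_0 = σ_v − u = 110.07 − 24.035 = 86.035 kPa.
Stress increase at mid-clay by the 2:1 spreading method:
Δσ = qBL/((B+z)(L+z)) = 106×5.3×5.3/((5.3+5.85)(5.3+5.85)) = 23.95 kPa
Final effective stress: σ'_f = σ'_0 + Δσ = 86.035 + 23.95 = 109.98 kPa.
Normally consolidated clay, so the full stress increment lies on the virgin compression line:
S_c = C_c·H/(1+e₀)·log₁₀(σ'_f/σ'_0) = 0.39×4.5/(1+0.99)×log₁₀(109.98/86.035)
    = 0.88191 × 0.10664 = 0.09405 m

S_c ≈ 94 mm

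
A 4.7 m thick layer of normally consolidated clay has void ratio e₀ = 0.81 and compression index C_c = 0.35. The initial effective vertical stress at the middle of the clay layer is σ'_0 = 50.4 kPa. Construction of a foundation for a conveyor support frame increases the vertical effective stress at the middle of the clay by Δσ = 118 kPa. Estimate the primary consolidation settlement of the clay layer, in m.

S_c ≈ 0.476 m

Final effective stress: σ'_f = σ'_0 + Δσ = 50.4 + 118 = 168.4 kPa.
Normally consolidated clay, so the full stress increment lies on the virgin compression line:
S_c = C_c·H/(1+e₀)·log₁₀(σ'_f/σ'_0) = 0.35×4.7/(1+0.81)×log₁₀(168.4/50.4)
    = 0.90884 × 0.52391 = 0.4762 m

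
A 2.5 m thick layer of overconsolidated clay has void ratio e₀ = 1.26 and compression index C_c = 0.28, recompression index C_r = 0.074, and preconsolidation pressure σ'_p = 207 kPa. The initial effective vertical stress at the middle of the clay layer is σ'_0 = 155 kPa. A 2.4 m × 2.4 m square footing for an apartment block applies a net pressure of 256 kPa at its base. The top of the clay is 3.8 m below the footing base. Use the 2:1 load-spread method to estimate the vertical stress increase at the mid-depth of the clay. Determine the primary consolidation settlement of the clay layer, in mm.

Mid-depth of clay below the footing base: z = 3.8 + 2.5/2 = 5.05 m.
Stress increase at mid-clay by the 2:1 spreading method:
Δσ = qBL/((B+z)(L+z)) = 256×2.4×2.4/((2.4+5.05)(2.4+5.05)) = 26.567 kPa
Final effective stress: σ'_f = 155 + 26.567 = 181.57 kPa.
σ'_f = 181.57 ≤ σ'_p = 207 kPa, so the clay remains overconsolidated and only the recompression index applies:
S_c = C_r·H/(1+e₀)·log₁₀(σ'_f/σ'_0) = 0.074×2.5/2.26×log₁₀(181.57/155)
    = 0.081859 × 0.068712 = 0.005625 m

S_c ≈ 5.62 mm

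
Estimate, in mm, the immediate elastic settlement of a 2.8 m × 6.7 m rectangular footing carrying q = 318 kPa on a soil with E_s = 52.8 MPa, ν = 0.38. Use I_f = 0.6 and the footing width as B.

S_e ≈ 8.66 mm

Immediate (elastic) settlement: S_e = q·B·(1−ν²)/E_s · I_f.
E_s = 52.8 MPa = 52800 kPa.
S_e = 318 × 2.8 × (1 − 0.38²) / 52800 × 0.6
    = 318 × 2.8 × 0.8556 / 52800 × 0.6
    = 0.008657 m = 8.657 mm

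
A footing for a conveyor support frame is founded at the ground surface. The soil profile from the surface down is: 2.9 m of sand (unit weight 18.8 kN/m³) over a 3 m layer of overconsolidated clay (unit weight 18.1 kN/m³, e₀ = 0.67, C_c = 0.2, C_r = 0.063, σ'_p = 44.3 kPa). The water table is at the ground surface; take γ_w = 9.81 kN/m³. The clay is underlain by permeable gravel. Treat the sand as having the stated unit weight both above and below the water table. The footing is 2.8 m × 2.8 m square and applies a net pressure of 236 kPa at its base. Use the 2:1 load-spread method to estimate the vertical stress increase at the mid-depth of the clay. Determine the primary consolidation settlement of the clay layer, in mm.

S_c ≈ 87.4 mm

Mid-depth of clay below the ground surface: z = 2.9 + 3/2 = 4.4 m.
Total vertical stress at mid-clay: σ_v = 18.8×2.9 + 18.1×1.5 = 81.67 kPa.
Pore pressure: u = 9.81×(4.4 − 0) = 43.164 kPa.
Initial effective stress: σ'_0 = σ_v − u = 81.67 − 43.164 = 38.506 kPa.
Stress increase at mid-clay by the 2:1 spreading method:
Δσ = qBL/((B+z)(L+z)) = 236×2.8×2.8/((2.8+4.4)(2.8+4.4)) = 35.691 kPa
Final effective stress: σ'_f = 38.506 + 35.691 = 74.197 kPa.
σ'_f = 74.197 > σ'_p = 44.3 kPa, so the stress path crosses the preconsolidation pressure — recompression up to σ'_p, then virgin compression beyond:
S_c = H/(1+e₀)·[C_r·log₁₀(σ'_p/σ'_0) + C_c·log₁₀(σ'_f/σ'_p)]
    = 3/1.67 × [0.063×log₁₀(44.3/38.506) + 0.2×log₁₀(74.197/44.3)]
    = 1.7964 × [0.0038351 + 0.044797] = 0.08736 m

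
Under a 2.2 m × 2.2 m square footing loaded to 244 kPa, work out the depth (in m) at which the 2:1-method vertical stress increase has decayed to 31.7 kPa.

z ≈ 3.9 m

2:1 spreading — at depth z the loaded area has grown by z in each plan dimension:
qB²/(B+z)² = Δσ_z ⇒ z = B(√(q/Δσ_z) − 1) = 2.2×(√(244/31.7) − 1) = 3.904 m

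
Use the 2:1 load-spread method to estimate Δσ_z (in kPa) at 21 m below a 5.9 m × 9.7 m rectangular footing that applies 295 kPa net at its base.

Δσ_z ≈ 20.4 kPa

By the 2:1 method the load spreads at 1 horizontal : 2 vertical, so at depth z the loaded area has grown by z in each plan dimension:
Δσ = qBL/((B+z)(L+z)) = 295×5.9×9.7/((5.9+21)(9.7+21)) = 20.443 kPa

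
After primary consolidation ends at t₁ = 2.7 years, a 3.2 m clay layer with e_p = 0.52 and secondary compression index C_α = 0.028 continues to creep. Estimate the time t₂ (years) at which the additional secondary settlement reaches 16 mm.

t₂ ≈ 5.04 years

S_s = C_α·H/(1+e_p)·log₁₀(t₂/t₁) ⇒ log₁₀(t₂/t₁) = S_s·(1+e_p)/(C_α·H).
log₁₀(t₂/t₁) = 0.016 × (1+0.52) / (0.028×3.2) = 0.2714
t₂ = t₁ × 10^0.2714 = 2.7 × 1.868 = 5.044 years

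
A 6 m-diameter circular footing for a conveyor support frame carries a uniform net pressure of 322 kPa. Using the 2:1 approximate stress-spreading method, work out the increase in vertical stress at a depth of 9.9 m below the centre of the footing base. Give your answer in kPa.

Δσ_z ≈ 45.9 kPa

By the 2:1 method the load spreads at 1 horizontal : 2 vertical, so at depth z the loaded area has grown by z in each plan dimension:
Δσ ≈ qD²/(D+z)² = 322×6²/(6+9.9)² = 45.853 kPa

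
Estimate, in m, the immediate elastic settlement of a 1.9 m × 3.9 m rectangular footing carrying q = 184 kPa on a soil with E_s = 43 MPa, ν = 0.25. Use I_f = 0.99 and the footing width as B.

S_e ≈ 0.00755 m

Immediate (elastic) settlement: S_e = q·B·(1−ν²)/E_s · I_f.
E_s = 43 MPa = 43000 kPa.
S_e = 184 × 1.9 × (1 − 0.25²) / 43000 × 0.99
    = 184 × 1.9 × 0.9375 / 43000 × 0.99
    = 0.007546 m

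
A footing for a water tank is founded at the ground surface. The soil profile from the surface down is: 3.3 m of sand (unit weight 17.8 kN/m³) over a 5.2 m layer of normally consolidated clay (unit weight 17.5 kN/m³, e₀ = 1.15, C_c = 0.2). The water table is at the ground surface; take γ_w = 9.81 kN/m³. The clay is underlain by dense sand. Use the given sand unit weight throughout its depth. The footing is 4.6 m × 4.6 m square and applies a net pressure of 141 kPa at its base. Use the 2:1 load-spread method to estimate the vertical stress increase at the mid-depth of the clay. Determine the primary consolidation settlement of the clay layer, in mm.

S_c ≈ 96.6 mm

Mid-depth of clay below the ground surface: z = 3.3 + 5.2/2 = 5.9 m.
Total vertical stress at mid-clay: σ_v = 17.8×3.3 + 17.5×2.6 = 104.24 kPa.
Pore pressure: u = 9.81×(5.9 − 0) = 57.879 kPa.
Initial effective stress: σ'_0 = σ_v − u = 104.24 − 57.879 = 46.361 kPa.
Stress increase at mid-clay by the 2:1 spreading method:
Δσ = qBL/((B+z)(L+z)) = 141×4.6×4.6/((4.6+5.9)(4.6+5.9)) = 27.062 kPa
Final effective stress: σ'_f = σ'_0 + Δσ = 46.361 + 27.062 = 73.423 kPa.
Normally consolidated clay, so the full stress increment lies on the virgin compression line:
S_c = C_c·H/(1+e₀)·log₁₀(σ'_f/σ'_0) = 0.2×5.2/(1+1.15)×log₁₀(73.423/46.361)
    = 0.48372 × 0.19968 = 0.09659 m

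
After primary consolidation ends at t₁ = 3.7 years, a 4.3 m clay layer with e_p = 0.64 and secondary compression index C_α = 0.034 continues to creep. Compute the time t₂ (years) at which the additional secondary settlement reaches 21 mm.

S_s = C_α·H/(1+e_p)·log₁₀(t₂/t₁) ⇒ log₁₀(t₂/t₁) = S_s·(1+e_p)/(C_α·H).
log₁₀(t₂/t₁) = 0.021 × (1+0.64) / (0.034×4.3) = 0.2356
t₂ = t₁ × 10^0.2356 = 3.7 × 1.72 = 6.365 years

t₂ ≈ 6.36 years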